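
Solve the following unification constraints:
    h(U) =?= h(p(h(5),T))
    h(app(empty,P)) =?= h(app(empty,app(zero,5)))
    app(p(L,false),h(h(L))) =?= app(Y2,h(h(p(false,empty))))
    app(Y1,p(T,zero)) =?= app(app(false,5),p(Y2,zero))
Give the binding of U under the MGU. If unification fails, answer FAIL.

p(h(5),p(p(false,empty),false))

Decompose h/1: U =?= p(h(5),T).
Bind U := p(h(5),T); no other remaining equation mentions U.
Decompose h/1: app(empty,P) =?= app(empty,app(zero,5)).
Decompose app/2: empty =?= empty,  P =?= app(zero,5).
Delete trivial equation empty =?= empty.
Bind P := app(zero,5); no other remaining equation mentions P.
Decompose app/2: p(L,false) =?= Y2,  h(h(L)) =?= h(h(p(false,empty))).
Bind Y2 := p(L,false); substituting into the one remaining equation that mentions Y2 gives: app(Y1,p(T,zero)) =?= app(app(false,5),p(p(L,false),zero)).
Decompose h/1: h(L) =?= h(p(false,empty)).
Decompose h/1: L =?= p(false,empty).
Bind L := p(false,empty); substituting into the remaining equation gives: app(Y1,p(T,zero)) =?= app(app(false,5),p(p(p(false,empty),false),zero)). Substituting into the earlier binding gives Y2 := p(p(false,empty),false).
Decompose app/2: Y1 =?= app(false,5),  p(T,zero) =?= p(p(p(false,empty),false),zero).
Bind Y1 := app(false,5); no other remaining equation mentions Y1.
Decompose p/2: T =?= p(p(false,empty),false),  zero =?= zero.
Bind T := p(p(false,empty),false); no other remaining equation mentions T. Substituting into the earlier binding gives U := p(h(5),p(p(false,empty),false)).
Delete trivial equation zero =?= zero.
MGU = { U ↦ p(h(5),p(p(false,empty),false)), P ↦ app(zero,5), Y2 ↦ p(p(false,empty),false), L ↦ p(false,empty), Y1 ↦ app(false,5), T ↦ p(p(false,empty),false) }, so U ↦ p(h(5),p(p(false,empty),false)).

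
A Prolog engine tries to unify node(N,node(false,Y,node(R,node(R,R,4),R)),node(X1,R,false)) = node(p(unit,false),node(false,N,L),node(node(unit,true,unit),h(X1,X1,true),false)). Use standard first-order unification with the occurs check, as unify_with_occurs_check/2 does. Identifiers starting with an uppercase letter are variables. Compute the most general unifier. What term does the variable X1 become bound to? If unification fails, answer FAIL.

Decompose node/3: N = p(unit,false),  node(false,Y,node(R,node(R,R,4),R)) = node(false,N,L),  node(X1,R,false) = node(node(unit,true,unit),h(X1,X1,true),false).
Bind N := p(unit,false); substituting into the one remaining equation that mentions N gives: node(false,Y,node(R,node(R,R,4),R)) = node(false,p(unit,false),L).
Decompose node/3: false = false,  Y = p(unit,false),  node(R,node(R,R,4),R) = L.
Delete trivial equation false = false.
Bind Y := p(unit,false); no other remaining equation mentions Y.
Bind L := node(R,node(R,R,4),R); no other remaining equation mentions L.
Decompose node/3: X1 = node(unit,true,unit),  R = h(X1,X1,true),  false = false.
Bind X1 := node(unit,true,unit); substituting into the one remaining equation that mentions X1 gives: R = h(node(unit,true,unit),node(unit,true,unit),true).
Bind R := h(node(unit,true,unit),node(unit,true,unit),true); no other remaining equation mentions R. Substituting into the earlier binding gives L := node(h(node(unit,true,unit),node(unit,true,unit),true),node(h(node(unit,true,unit),node(unit,true,unit),true),h(node(unit,true,unit),node(unit,true,unit),true),4),h(node(unit,true,unit),node(unit,true,unit),true)).
Delete trivial equation false = false.
MGU = { N = p(unit,false), Y = p(unit,false), L = node(h(node(unit,true,unit),node(unit,true,unit),true),node(h(node(unit,true,unit),node(unit,true,unit),true),h(node(unit,true,unit),node(unit,true,unit),true),4),h(node(unit,true,unit),node(unit,true,unit),true)), X1 = node(unit,true,unit), R = h(node(unit,true,unit),node(unit,true,unit),true) }, so X1 = node(unit,true,unit).

node(unit,true,unit)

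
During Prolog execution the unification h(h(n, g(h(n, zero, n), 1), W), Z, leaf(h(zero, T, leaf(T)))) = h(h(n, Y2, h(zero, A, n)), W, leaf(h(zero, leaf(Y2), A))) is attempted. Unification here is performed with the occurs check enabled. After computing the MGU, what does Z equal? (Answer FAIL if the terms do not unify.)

Decompose h/3: h(n, g(h(n, zero, n), 1), W) = h(n, Y2, h(zero, A, n)),  Z = W,  leaf(h(zero, T, leaf(T))) = leaf(h(zero, leaf(Y2), A)).
Decompose h/3: n = n,  g(h(n, zero, n), 1) = Y2,  W = h(zero, A, n).
Delete trivial equation n = n.
Bind Y2 := g(h(n, zero, n), 1); substituting into the one remaining equation that mentions Y2 gives: leaf(h(zero, T, leaf(T))) = leaf(h(zero, leaf(g(h(n, zero, n), 1)), A)).
Bind W := h(zero, A, n); substituting into the one remaining equation that mentions W gives: Z = h(zero, A, n).
Bind Z := h(zero, A, n); no other remaining equation mentions Z.
Decompose leaf/1: h(zero, T, leaf(T)) = h(zero, leaf(g(h(n, zero, n), 1)), A).
Decompose h/3: zero = zero,  T = leaf(g(h(n, zero, n), 1)),  leaf(T) = A.
Delete trivial equation zero = zero.
Bind T := leaf(g(h(n, zero, n), 1)); substituting into the remaining equation gives: leaf(leaf(g(h(n, zero, n), 1))) = A.
Bind A := leaf(leaf(g(h(n, zero, n), 1))). Substituting into the earlier bindings gives W := h(zero, leaf(leaf(g(h(n, zero, n), 1))), n), Z := h(zero, leaf(leaf(g(h(n, zero, n), 1))), n).
MGU = { Y2 = g(h(n, zero, n), 1), W = h(zero, leaf(leaf(g(h(n, zero, n), 1))), n), Z = h(zero, leaf(leaf(g(h(n, zero, n), 1))), n), T = leaf(g(h(n, zero, n), 1)), A = leaf(leaf(g(h(n, zero, n), 1))) }, so Z = h(zero, leaf(leaf(g(h(n, zero, n), 1))), n).

h(zero, leaf(leaf(g(h(n, zero, n), 1))), n)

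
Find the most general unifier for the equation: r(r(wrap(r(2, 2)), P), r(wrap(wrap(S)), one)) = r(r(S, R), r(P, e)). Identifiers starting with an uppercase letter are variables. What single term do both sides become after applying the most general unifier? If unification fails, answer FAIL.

Decompose r/2: r(wrap(r(2, 2)), P) = r(S, R),  r(wrap(wrap(S)), one) = r(P, e).
Decompose r/2: wrap(r(2, 2)) = S,  P = R.
Bind S := wrap(r(2, 2)); substituting into the one remaining equation that mentions S gives: r(wrap(wrap(wrap(r(2, 2)))), one) = r(P, e).
Bind P := R; substituting into the remaining equation gives: r(wrap(wrap(wrap(r(2, 2)))), one) = r(R, e).
Decompose r/2: wrap(wrap(wrap(r(2, 2)))) = R,  one = e.
Bind R := wrap(wrap(wrap(r(2, 2)))); no other remaining equation mentions R. Substituting into the earlier binding gives P := wrap(wrap(wrap(r(2, 2)))).
Clash: constants one and e differ; no unifier exists.

FAIL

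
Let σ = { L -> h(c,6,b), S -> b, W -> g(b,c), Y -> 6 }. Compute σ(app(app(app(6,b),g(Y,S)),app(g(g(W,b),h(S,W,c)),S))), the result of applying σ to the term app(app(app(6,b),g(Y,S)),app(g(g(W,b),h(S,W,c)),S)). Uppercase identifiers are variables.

Replace each occurrence of S with b.
Replace each occurrence of W with g(b,c).
Replace each occurrence of Y with 6.
Result: app(app(app(6,b),g(6,b)),app(g(g(g(b,c),b),h(b,g(b,c),c)),b)).

app(app(app(6,b),g(6,b)),app(g(g(g(b,c),b),h(b,g(b,c),c)),b))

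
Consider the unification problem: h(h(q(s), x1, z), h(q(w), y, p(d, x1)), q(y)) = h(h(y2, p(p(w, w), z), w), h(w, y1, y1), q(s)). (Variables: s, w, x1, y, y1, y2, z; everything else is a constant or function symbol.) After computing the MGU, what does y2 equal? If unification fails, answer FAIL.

Decompose h/3: h(q(s), x1, z) = h(y2, p(p(w, w), z), w),  h(q(w), y, p(d, x1)) = h(w, y1, y1),  q(y) = q(s).
Decompose h/3: q(s) = y2,  x1 = p(p(w, w), z),  z = w.
Bind y2 := q(s); no other remaining equation mentions y2.
Bind x1 := p(p(w, w), z); substituting into the one remaining equation that mentions x1 gives: h(q(w), y, p(d, p(p(w, w), z))) = h(w, y1, y1).
Bind z := w; substituting into the one remaining equation that mentions z gives: h(q(w), y, p(d, p(p(w, w), w))) = h(w, y1, y1). Substituting into the earlier binding gives x1 := p(p(w, w), w).
Decompose h/3: q(w) = w,  y = y1,  p(d, p(p(w, w), w)) = y1.
Occurs check fails: w occurs in q(w); the equation w = q(w) has no finite solution.

FAIL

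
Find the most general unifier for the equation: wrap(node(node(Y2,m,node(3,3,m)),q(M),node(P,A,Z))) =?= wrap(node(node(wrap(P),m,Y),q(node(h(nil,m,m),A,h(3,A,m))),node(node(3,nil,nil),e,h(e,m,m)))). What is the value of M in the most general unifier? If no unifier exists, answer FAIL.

node(h(nil,m,m),e,h(3,e,m))

Decompose wrap/1: node(node(Y2,m,node(3,3,m)),q(M),node(P,A,Z)) =?= node(node(wrap(P),m,Y),q(node(h(nil,m,m),A,h(3,A,m))),node(node(3,nil,nil),e,h(e,m,m))).
Decompose node/3: node(Y2,m,node(3,3,m)) =?= node(wrap(P),m,Y),  q(M) =?= q(node(h(nil,m,m),A,h(3,A,m))),  node(P,A,Z) =?= node(node(3,nil,nil),e,h(e,m,m)).
Decompose node/3: Y2 =?= wrap(P),  m =?= m,  node(3,3,m) =?= Y.
Bind Y2 := wrap(P); no other remaining equation mentions Y2.
Delete trivial equation m =?= m.
Bind Y := node(3,3,m); no other remaining equation mentions Y.
Decompose q/1: M =?= node(h(nil,m,m),A,h(3,A,m)).
Bind M := node(h(nil,m,m),A,h(3,A,m)); no other remaining equation mentions M.
Decompose node/3: P =?= node(3,nil,nil),  A =?= e,  Z =?= h(e,m,m).
Bind P := node(3,nil,nil); no other remaining equation mentions P. Substituting into the earlier binding gives Y2 := wrap(node(3,nil,nil)).
Bind A := e; no other remaining equation mentions A. Substituting into the earlier binding gives M := node(h(nil,m,m),e,h(3,e,m)).
Bind Z := h(e,m,m).
MGU = { Y2 -> wrap(node(3,nil,nil)), Y -> node(3,3,m), M -> node(h(nil,m,m),e,h(3,e,m)), P -> node(3,nil,nil), A -> e, Z -> h(e,m,m) }, so M -> node(h(nil,m,m),e,h(3,e,m)).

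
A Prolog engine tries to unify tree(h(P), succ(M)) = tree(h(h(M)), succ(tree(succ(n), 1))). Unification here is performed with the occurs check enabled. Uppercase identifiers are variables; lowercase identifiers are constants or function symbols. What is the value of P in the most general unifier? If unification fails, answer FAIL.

Decompose tree/2: h(P) = h(h(M)),  succ(M) = succ(tree(succ(n), 1)).
Decompose h/1: P = h(M).
Bind P := h(M); no other remaining equation mentions P.
Decompose succ/1: M = tree(succ(n), 1).
Bind M := tree(succ(n), 1). Substituting into the earlier binding gives P := h(tree(succ(n), 1)).
MGU = { P = h(tree(succ(n), 1)), M = tree(succ(n), 1) }, so P = h(tree(succ(n), 1)).

h(tree(succ(n), 1))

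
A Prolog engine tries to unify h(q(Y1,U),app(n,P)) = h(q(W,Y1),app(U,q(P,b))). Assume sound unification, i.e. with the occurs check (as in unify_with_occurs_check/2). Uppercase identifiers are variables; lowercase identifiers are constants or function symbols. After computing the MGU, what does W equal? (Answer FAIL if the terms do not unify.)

FAIL

Decompose h/2: q(Y1,U) = q(W,Y1),  app(n,P) = app(U,q(P,b)).
Decompose q/2: Y1 = W,  U = Y1.
Bind Y1 := W; substituting into the one remaining equation that mentions Y1 gives: U = W.
Bind U := W; substituting into the remaining equation gives: app(n,P) = app(W,q(P,b)).
Decompose app/2: n = W,  P = q(P,b).
Bind W := n; no other remaining equation mentions W. Substituting into the earlier bindings gives Y1 := n, U := n.
Occurs check fails: P occurs in q(P,b); the equation P = q(P,b) has no finite solution.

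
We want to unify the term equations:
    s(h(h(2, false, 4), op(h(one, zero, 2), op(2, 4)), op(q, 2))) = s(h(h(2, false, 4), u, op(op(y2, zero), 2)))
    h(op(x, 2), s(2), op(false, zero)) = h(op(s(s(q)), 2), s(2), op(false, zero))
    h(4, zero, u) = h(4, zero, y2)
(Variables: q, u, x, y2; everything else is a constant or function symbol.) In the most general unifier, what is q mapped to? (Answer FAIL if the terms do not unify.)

Decompose s/1: h(h(2, false, 4), op(h(one, zero, 2), op(2, 4)), op(q, 2)) = h(h(2, false, 4), u, op(op(y2, zero), 2)).
Decompose h/3: h(2, false, 4) = h(2, false, 4),  op(h(one, zero, 2), op(2, 4)) = u,  op(q, 2) = op(op(y2, zero), 2).
Delete trivial equation h(2, false, 4) = h(2, false, 4).
Bind u := op(h(one, zero, 2), op(2, 4)); substituting into the one remaining equation that mentions u gives: h(4, zero, op(h(one, zero, 2), op(2, 4))) = h(4, zero, y2).
Decompose op/2: q = op(y2, zero),  2 = 2.
Bind q := op(y2, zero); substituting into the one remaining equation that mentions q gives: h(op(x, 2), s(2), op(false, zero)) = h(op(s(s(op(y2, zero))), 2), s(2), op(false, zero)).
Delete trivial equation 2 = 2.
Decompose h/3: op(x, 2) = op(s(s(op(y2, zero))), 2),  s(2) = s(2),  op(false, zero) = op(false, zero).
Decompose op/2: x = s(s(op(y2, zero))),  2 = 2.
Bind x := s(s(op(y2, zero))); no other remaining equation mentions x.
Delete trivial equation 2 = 2.
Delete trivial equation s(2) = s(2).
Delete trivial equation op(false, zero) = op(false, zero).
Decompose h/3: 4 = 4,  zero = zero,  op(h(one, zero, 2), op(2, 4)) = y2.
Delete trivial equation 4 = 4.
Delete trivial equation zero = zero.
Bind y2 := op(h(one, zero, 2), op(2, 4)). Substituting into the earlier bindings gives q := op(op(h(one, zero, 2), op(2, 4)), zero), x := s(s(op(op(h(one, zero, 2), op(2, 4)), zero))).
MGU = { u := op(h(one, zero, 2), op(2, 4)), q := op(op(h(one, zero, 2), op(2, 4)), zero), x := s(s(op(op(h(one, zero, 2), op(2, 4)), zero))), y2 := op(h(one, zero, 2), op(2, 4)) }, so q := op(op(h(one, zero, 2), op(2, 4)), zero).

op(op(h(one, zero, 2), op(2, 4)), zero)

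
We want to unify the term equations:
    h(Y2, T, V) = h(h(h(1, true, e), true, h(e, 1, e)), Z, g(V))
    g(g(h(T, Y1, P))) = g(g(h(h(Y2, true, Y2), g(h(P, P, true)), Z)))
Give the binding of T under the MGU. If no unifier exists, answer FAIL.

FAIL

Decompose h/3: Y2 = h(h(1, true, e), true, h(e, 1, e)),  T = Z,  V = g(V).
Bind Y2 := h(h(1, true, e), true, h(e, 1, e)); substituting into the one remaining equation that mentions Y2 gives: g(g(h(T, Y1, P))) = g(g(h(h(h(h(1, true, e), true, h(e, 1, e)), true, h(h(1, true, e), true, h(e, 1, e))), g(h(P, P, true)), Z))).
Bind T := Z; substituting into the one remaining equation that mentions T gives: g(g(h(Z, Y1, P))) = g(g(h(h(h(h(1, true, e), true, h(e, 1, e)), true, h(h(1, true, e), true, h(e, 1, e))), g(h(P, P, true)), Z))).
Occurs check fails: V occurs in g(V); the equation V = g(V) has no finite solution.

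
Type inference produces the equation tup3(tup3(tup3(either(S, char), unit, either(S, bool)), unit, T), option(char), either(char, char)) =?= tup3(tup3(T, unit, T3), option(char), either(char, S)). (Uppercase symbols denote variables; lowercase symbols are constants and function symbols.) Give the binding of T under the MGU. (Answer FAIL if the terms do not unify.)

Decompose tup3/3: tup3(tup3(either(S, char), unit, either(S, bool)), unit, T) =?= tup3(T, unit, T3),  option(char) =?= option(char),  either(char, char) =?= either(char, S).
Decompose tup3/3: tup3(either(S, char), unit, either(S, bool)) =?= T,  unit =?= unit,  T =?= T3.
Bind T := tup3(either(S, char), unit, either(S, bool)); substituting into the one remaining equation that mentions T gives: tup3(either(S, char), unit, either(S, bool)) =?= T3.
Delete trivial equation unit =?= unit.
Bind T3 := tup3(either(S, char), unit, either(S, bool)); no other remaining equation mentions T3.
Delete trivial equation option(char) =?= option(char).
Decompose either/2: char =?= char,  char =?= S.
Delete trivial equation char =?= char.
Bind S := char. Substituting into the earlier bindings gives T := tup3(either(char, char), unit, either(char, bool)), T3 := tup3(either(char, char), unit, either(char, bool)).
MGU = { T := tup3(either(char, char), unit, either(char, bool)), T3 := tup3(either(char, char), unit, either(char, bool)), S := char }, so T := tup3(either(char, char), unit, either(char, bool)).

tup3(either(char, char), unit, either(char, bool))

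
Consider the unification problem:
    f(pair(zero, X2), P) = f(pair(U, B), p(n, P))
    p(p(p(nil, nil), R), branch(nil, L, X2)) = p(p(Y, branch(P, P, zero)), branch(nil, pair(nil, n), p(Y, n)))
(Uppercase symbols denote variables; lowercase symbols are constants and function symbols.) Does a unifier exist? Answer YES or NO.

NO

Decompose f/2: pair(zero, X2) = pair(U, B),  P = p(n, P).
Decompose pair/2: zero = U,  X2 = B.
Bind U := zero; no other remaining equation mentions U.
Bind X2 := B; substituting into the one remaining equation that mentions X2 gives: p(p(p(nil, nil), R), branch(nil, L, B)) = p(p(Y, branch(P, P, zero)), branch(nil, pair(nil, n), p(Y, n))).
Occurs check fails: P occurs in p(n, P); the equation P = p(n, P) has no finite solution.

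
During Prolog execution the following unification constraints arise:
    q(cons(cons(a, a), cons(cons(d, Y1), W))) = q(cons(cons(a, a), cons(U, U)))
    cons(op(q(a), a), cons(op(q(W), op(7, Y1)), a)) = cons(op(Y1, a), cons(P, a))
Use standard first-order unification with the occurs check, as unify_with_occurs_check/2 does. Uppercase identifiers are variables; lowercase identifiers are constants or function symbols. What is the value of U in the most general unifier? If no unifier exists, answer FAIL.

cons(d, q(a))

Decompose q/1: cons(cons(a, a), cons(cons(d, Y1), W)) = cons(cons(a, a), cons(U, U)).
Decompose cons/2: cons(a, a) = cons(a, a),  cons(cons(d, Y1), W) = cons(U, U).
Delete trivial equation cons(a, a) = cons(a, a).
Decompose cons/2: cons(d, Y1) = U,  W = U.
Bind U := cons(d, Y1); substituting into the one remaining equation that mentions U gives: W = cons(d, Y1).
Bind W := cons(d, Y1); substituting into the remaining equation gives: cons(op(q(a), a), cons(op(q(cons(d, Y1)), op(7, Y1)), a)) = cons(op(Y1, a), cons(P, a)).
Decompose cons/2: op(q(a), a) = op(Y1, a),  cons(op(q(cons(d, Y1)), op(7, Y1)), a) = cons(P, a).
Decompose op/2: q(a) = Y1,  a = a.
Bind Y1 := q(a); substituting into the one remaining equation that mentions Y1 gives: cons(op(q(cons(d, q(a))), op(7, q(a))), a) = cons(P, a). Substituting into the earlier bindings gives U := cons(d, q(a)), W := cons(d, q(a)).
Delete trivial equation a = a.
Decompose cons/2: op(q(cons(d, q(a))), op(7, q(a))) = P,  a = a.
Bind P := op(q(cons(d, q(a))), op(7, q(a))); no other remaining equation mentions P.
Delete trivial equation a = a.
MGU = { U -> cons(d, q(a)), W -> cons(d, q(a)), Y1 -> q(a), P -> op(q(cons(d, q(a))), op(7, q(a))) }, so U -> cons(d, q(a)).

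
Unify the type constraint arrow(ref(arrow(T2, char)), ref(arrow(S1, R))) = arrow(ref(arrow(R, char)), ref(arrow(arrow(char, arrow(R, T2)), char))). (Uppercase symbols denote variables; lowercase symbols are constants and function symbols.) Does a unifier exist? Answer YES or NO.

YES

Decompose arrow/2: ref(arrow(T2, char)) = ref(arrow(R, char)),  ref(arrow(S1, R)) = ref(arrow(arrow(char, arrow(R, T2)), char)).
Decompose ref/1: arrow(T2, char) = arrow(R, char).
Decompose arrow/2: T2 = R,  char = char.
Bind T2 := R; substituting into the one remaining equation that mentions T2 gives: ref(arrow(S1, R)) = ref(arrow(arrow(char, arrow(R, R)), char)).
Delete trivial equation char = char.
Decompose ref/1: arrow(S1, R) = arrow(arrow(char, arrow(R, R)), char).
Decompose arrow/2: S1 = arrow(char, arrow(R, R)),  R = char.
Bind S1 := arrow(char, arrow(R, R)); no other remaining equation mentions S1.
Bind R := char. Substituting into the earlier bindings gives T2 := char, S1 := arrow(char, arrow(char, char)).
No equations remain and no clash or occurs-check failure arose, so a unifier exists.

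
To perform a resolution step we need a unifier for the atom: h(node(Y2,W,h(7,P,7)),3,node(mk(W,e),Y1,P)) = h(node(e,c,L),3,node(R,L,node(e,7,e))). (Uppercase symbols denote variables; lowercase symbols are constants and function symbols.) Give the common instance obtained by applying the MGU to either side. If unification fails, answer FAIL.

h(node(e,c,h(7,node(e,7,e),7)),3,node(mk(c,e),h(7,node(e,7,e),7),node(e,7,e)))

Decompose h/3: node(Y2,W,h(7,P,7)) = node(e,c,L),  3 = 3,  node(mk(W,e),Y1,P) = node(R,L,node(e,7,e)).
Decompose node/3: Y2 = e,  W = c,  h(7,P,7) = L.
Bind Y2 := e; no other remaining equation mentions Y2.
Bind W := c; substituting into the one remaining equation that mentions W gives: node(mk(c,e),Y1,P) = node(R,L,node(e,7,e)).
Bind L := h(7,P,7); substituting into the one remaining equation that mentions L gives: node(mk(c,e),Y1,P) = node(R,h(7,P,7),node(e,7,e)).
Delete trivial equation 3 = 3.
Decompose node/3: mk(c,e) = R,  Y1 = h(7,P,7),  P = node(e,7,e).
Bind R := mk(c,e); no other remaining equation mentions R.
Bind Y1 := h(7,P,7); no other remaining equation mentions Y1.
Bind P := node(e,7,e). Substituting into the earlier bindings gives L := h(7,node(e,7,e),7), Y1 := h(7,node(e,7,e),7).
Applying the MGU to either side gives h(node(e,c,h(7,node(e,7,e),7)),3,node(mk(c,e),h(7,node(e,7,e),7),node(e,7,e))).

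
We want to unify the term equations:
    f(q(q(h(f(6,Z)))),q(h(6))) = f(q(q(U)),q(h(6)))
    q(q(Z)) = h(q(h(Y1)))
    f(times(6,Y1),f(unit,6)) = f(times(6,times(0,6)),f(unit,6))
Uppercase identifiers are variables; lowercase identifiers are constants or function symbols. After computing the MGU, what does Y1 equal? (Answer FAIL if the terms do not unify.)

FAIL

Decompose f/2: q(q(h(f(6,Z)))) = q(q(U)),  q(h(6)) = q(h(6)).
Decompose q/1: q(h(f(6,Z))) = q(U).
Decompose q/1: h(f(6,Z)) = U.
Bind U := h(f(6,Z)); no other remaining equation mentions U.
Delete trivial equation q(h(6)) = q(h(6)).
Clash: head symbols differ (q/1 vs h/1); no unifier exists.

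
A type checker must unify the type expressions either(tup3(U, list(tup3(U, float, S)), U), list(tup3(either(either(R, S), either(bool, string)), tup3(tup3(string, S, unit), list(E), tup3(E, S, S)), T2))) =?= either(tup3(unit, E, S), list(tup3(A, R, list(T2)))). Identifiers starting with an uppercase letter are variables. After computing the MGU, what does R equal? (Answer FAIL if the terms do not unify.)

FAIL

Decompose either/2: tup3(U, list(tup3(U, float, S)), U) =?= tup3(unit, E, S),  list(tup3(either(either(R, S), either(bool, string)), tup3(tup3(string, S, unit), list(E), tup3(E, S, S)), T2)) =?= list(tup3(A, R, list(T2))).
Decompose tup3/3: U =?= unit,  list(tup3(U, float, S)) =?= E,  U =?= S.
Bind U := unit; substituting into the 2 remaining equations that mention U gives: list(tup3(unit, float, S)) =?= E,  unit =?= S.
Bind E := list(tup3(unit, float, S)); substituting into the one remaining equation that mentions E gives: list(tup3(either(either(R, S), either(bool, string)), tup3(tup3(string, S, unit), list(list(tup3(unit, float, S))), tup3(list(tup3(unit, float, S)), S, S)), T2)) =?= list(tup3(A, R, list(T2))).
Bind S := unit; substituting into the remaining equation gives: list(tup3(either(either(R, unit), either(bool, string)), tup3(tup3(string, unit, unit), list(list(tup3(unit, float, unit))), tup3(list(tup3(unit, float, unit)), unit, unit)), T2)) =?= list(tup3(A, R, list(T2))). Substituting into the earlier binding gives E := list(tup3(unit, float, unit)).
Decompose list/1: tup3(either(either(R, unit), either(bool, string)), tup3(tup3(string, unit, unit), list(list(tup3(unit, float, unit))), tup3(list(tup3(unit, float, unit)), unit, unit)), T2) =?= tup3(A, R, list(T2)).
Decompose tup3/3: either(either(R, unit), either(bool, string)) =?= A,  tup3(tup3(string, unit, unit), list(list(tup3(unit, float, unit))), tup3(list(tup3(unit, float, unit)), unit, unit)) =?= R,  T2 =?= list(T2).
Bind A := either(either(R, unit), either(bool, string)); no other remaining equation mentions A.
Bind R := tup3(tup3(string, unit, unit), list(list(tup3(unit, float, unit))), tup3(list(tup3(unit, float, unit)), unit, unit)); no other remaining equation mentions R. Substituting into the earlier binding gives A := either(either(tup3(tup3(string, unit, unit), list(list(tup3(unit, float, unit))), tup3(list(tup3(unit, float, unit)), unit, unit)), unit), either(bool, string)).
Occurs check fails: T2 occurs in list(T2); the equation T2 =?= list(T2) has no finite solution.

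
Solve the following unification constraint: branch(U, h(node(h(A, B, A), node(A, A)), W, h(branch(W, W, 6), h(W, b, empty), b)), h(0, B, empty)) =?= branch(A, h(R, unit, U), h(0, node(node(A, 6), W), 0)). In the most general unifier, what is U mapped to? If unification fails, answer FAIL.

Decompose branch/3: U =?= A,  h(node(h(A, B, A), node(A, A)), W, h(branch(W, W, 6), h(W, b, empty), b)) =?= h(R, unit, U),  h(0, B, empty) =?= h(0, node(node(A, 6), W), 0).
Bind U := A; substituting into the one remaining equation that mentions U gives: h(node(h(A, B, A), node(A, A)), W, h(branch(W, W, 6), h(W, b, empty), b)) =?= h(R, unit, A).
Decompose h/3: node(h(A, B, A), node(A, A)) =?= R,  W =?= unit,  h(branch(W, W, 6), h(W, b, empty), b) =?= A.
Bind R := node(h(A, B, A), node(A, A)); no other remaining equation mentions R.
Bind W := unit; substituting into the remaining equations gives: h(branch(unit, unit, 6), h(unit, b, empty), b) =?= A,  h(0, B, empty) =?= h(0, node(node(A, 6), unit), 0).
Bind A := h(branch(unit, unit, 6), h(unit, b, empty), b); substituting into the remaining equation gives: h(0, B, empty) =?= h(0, node(node(h(branch(unit, unit, 6), h(unit, b, empty), b), 6), unit), 0). Substituting into the earlier bindings gives U := h(branch(unit, unit, 6), h(unit, b, empty), b), R := node(h(h(branch(unit, unit, 6), h(unit, b, empty), b), B, h(branch(unit, unit, 6), h(unit, b, empty), b)), node(h(branch(unit, unit, 6), h(unit, b, empty), b), h(branch(unit, unit, 6), h(unit, b, empty), b))).
Decompose h/3: 0 =?= 0,  B =?= node(node(h(branch(unit, unit, 6), h(unit, b, empty), b), 6), unit),  empty =?= 0.
Delete trivial equation 0 =?= 0.
Bind B := node(node(h(branch(unit, unit, 6), h(unit, b, empty), b), 6), unit); no other remaining equation mentions B. Substituting into the earlier binding gives R := node(h(h(branch(unit, unit, 6), h(unit, b, empty), b), node(node(h(branch(unit, unit, 6), h(unit, b, empty), b), 6), unit), h(branch(unit, unit, 6), h(unit, b, empty), b)), node(h(branch(unit, unit, 6), h(unit, b, empty), b), h(branch(unit, unit, 6), h(unit, b, empty), b))).
Clash: constants empty and 0 differ; no unifier exists.

FAIL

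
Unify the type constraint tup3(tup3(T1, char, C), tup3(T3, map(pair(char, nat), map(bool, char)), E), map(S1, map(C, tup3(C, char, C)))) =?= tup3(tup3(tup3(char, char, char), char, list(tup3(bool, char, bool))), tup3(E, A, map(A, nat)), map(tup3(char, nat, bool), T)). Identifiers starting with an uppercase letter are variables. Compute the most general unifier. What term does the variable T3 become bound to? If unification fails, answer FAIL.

map(map(pair(char, nat), map(bool, char)), nat)

Decompose tup3/3: tup3(T1, char, C) =?= tup3(tup3(char, char, char), char, list(tup3(bool, char, bool))),  tup3(T3, map(pair(char, nat), map(bool, char)), E) =?= tup3(E, A, map(A, nat)),  map(S1, map(C, tup3(C, char, C))) =?= map(tup3(char, nat, bool), T).
Decompose tup3/3: T1 =?= tup3(char, char, char),  char =?= char,  C =?= list(tup3(bool, char, bool)).
Bind T1 := tup3(char, char, char); no other remaining equation mentions T1.
Delete trivial equation char =?= char.
Bind C := list(tup3(bool, char, bool)); substituting into the one remaining equation that mentions C gives: map(S1, map(list(tup3(bool, char, bool)), tup3(list(tup3(bool, char, bool)), char, list(tup3(bool, char, bool))))) =?= map(tup3(char, nat, bool), T).
Decompose tup3/3: T3 =?= E,  map(pair(char, nat), map(bool, char)) =?= A,  E =?= map(A, nat).
Bind T3 := E; no other remaining equation mentions T3.
Bind A := map(pair(char, nat), map(bool, char)); substituting into the one remaining equation that mentions A gives: E =?= map(map(pair(char, nat), map(bool, char)), nat).
Bind E := map(map(pair(char, nat), map(bool, char)), nat); no other remaining equation mentions E. Substituting into the earlier binding gives T3 := map(map(pair(char, nat), map(bool, char)), nat).
Decompose map/2: S1 =?= tup3(char, nat, bool),  map(list(tup3(bool, char, bool)), tup3(list(tup3(bool, char, bool)), char, list(tup3(bool, char, bool)))) =?= T.
Bind S1 := tup3(char, nat, bool); no other remaining equation mentions S1.
Bind T := map(list(tup3(bool, char, bool)), tup3(list(tup3(bool, char, bool)), char, list(tup3(bool, char, bool)))).
MGU = { T1 -> tup3(char, char, char), C -> list(tup3(bool, char, bool)), T3 -> map(map(pair(char, nat), map(bool, char)), nat), A -> map(pair(char, nat), map(bool, char)), E -> map(map(pair(char, nat), map(bool, char)), nat), S1 -> tup3(char, nat, bool), T -> map(list(tup3(bool, char, bool)), tup3(list(tup3(bool, char, bool)), char, list(tup3(bool, char, bool)))) }, so T3 -> map(map(pair(char, nat), map(bool, char)), nat).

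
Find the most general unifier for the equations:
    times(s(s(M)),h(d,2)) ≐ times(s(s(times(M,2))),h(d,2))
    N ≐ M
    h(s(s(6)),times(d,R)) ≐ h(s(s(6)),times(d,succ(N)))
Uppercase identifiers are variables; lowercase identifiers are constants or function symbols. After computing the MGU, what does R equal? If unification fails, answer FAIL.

FAIL

Decompose times/2: s(s(M)) ≐ s(s(times(M,2))),  h(d,2) ≐ h(d,2).
Decompose s/1: s(M) ≐ s(times(M,2)).
Decompose s/1: M ≐ times(M,2).
Occurs check fails: M occurs in times(M,2); the equation M ≐ times(M,2) has no finite solution.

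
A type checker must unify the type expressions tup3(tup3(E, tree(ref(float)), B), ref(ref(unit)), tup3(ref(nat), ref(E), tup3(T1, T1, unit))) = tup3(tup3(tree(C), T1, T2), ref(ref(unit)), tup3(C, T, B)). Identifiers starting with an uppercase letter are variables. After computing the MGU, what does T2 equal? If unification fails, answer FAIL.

tup3(tree(ref(float)), tree(ref(float)), unit)

Decompose tup3/3: tup3(E, tree(ref(float)), B) = tup3(tree(C), T1, T2),  ref(ref(unit)) = ref(ref(unit)),  tup3(ref(nat), ref(E), tup3(T1, T1, unit)) = tup3(C, T, B).
Decompose tup3/3: E = tree(C),  tree(ref(float)) = T1,  B = T2.
Bind E := tree(C); substituting into the one remaining equation that mentions E gives: tup3(ref(nat), ref(tree(C)), tup3(T1, T1, unit)) = tup3(C, T, B).
Bind T1 := tree(ref(float)); substituting into the one remaining equation that mentions T1 gives: tup3(ref(nat), ref(tree(C)), tup3(tree(ref(float)), tree(ref(float)), unit)) = tup3(C, T, B).
Bind B := T2; substituting into the one remaining equation that mentions B gives: tup3(ref(nat), ref(tree(C)), tup3(tree(ref(float)), tree(ref(float)), unit)) = tup3(C, T, T2).
Delete trivial equation ref(ref(unit)) = ref(ref(unit)).
Decompose tup3/3: ref(nat) = C,  ref(tree(C)) = T,  tup3(tree(ref(float)), tree(ref(float)), unit) = T2.
Bind C := ref(nat); substituting into the one remaining equation that mentions C gives: ref(tree(ref(nat))) = T. Substituting into the earlier binding gives E := tree(ref(nat)).
Bind T := ref(tree(ref(nat))); no other remaining equation mentions T.
Bind T2 := tup3(tree(ref(float)), tree(ref(float)), unit). Substituting into the earlier binding gives B := tup3(tree(ref(float)), tree(ref(float)), unit).
MGU = { E := tree(ref(nat)), T1 := tree(ref(float)), B := tup3(tree(ref(float)), tree(ref(float)), unit), C := ref(nat), T := ref(tree(ref(nat))), T2 := tup3(tree(ref(float)), tree(ref(float)), unit) }, so T2 := tup3(tree(ref(float)), tree(ref(float)), unit).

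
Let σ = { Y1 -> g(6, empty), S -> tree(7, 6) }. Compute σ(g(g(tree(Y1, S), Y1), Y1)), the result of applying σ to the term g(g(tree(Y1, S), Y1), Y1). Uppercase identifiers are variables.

Replace each occurrence of Y1 with g(6, empty).
Replace each occurrence of S with tree(7, 6).
Result: g(g(tree(g(6, empty), tree(7, 6)), g(6, empty)), g(6, empty)).

g(g(tree(g(6, empty), tree(7, 6)), g(6, empty)), g(6, empty))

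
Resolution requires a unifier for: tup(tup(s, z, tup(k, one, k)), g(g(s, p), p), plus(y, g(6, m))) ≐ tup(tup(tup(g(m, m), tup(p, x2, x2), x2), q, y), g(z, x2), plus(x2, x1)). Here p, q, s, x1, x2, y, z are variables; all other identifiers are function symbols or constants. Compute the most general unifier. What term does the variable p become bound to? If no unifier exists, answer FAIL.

tup(k, one, k)

Decompose tup/3: tup(s, z, tup(k, one, k)) ≐ tup(tup(g(m, m), tup(p, x2, x2), x2), q, y),  g(g(s, p), p) ≐ g(z, x2),  plus(y, g(6, m)) ≐ plus(x2, x1).
Decompose tup/3: s ≐ tup(g(m, m), tup(p, x2, x2), x2),  z ≐ q,  tup(k, one, k) ≐ y.
Bind s := tup(g(m, m), tup(p, x2, x2), x2); substituting into the one remaining equation that mentions s gives: g(g(tup(g(m, m), tup(p, x2, x2), x2), p), p) ≐ g(z, x2).
Bind z := q; substituting into the one remaining equation that mentions z gives: g(g(tup(g(m, m), tup(p, x2, x2), x2), p), p) ≐ g(q, x2).
Bind y := tup(k, one, k); substituting into the one remaining equation that mentions y gives: plus(tup(k, one, k), g(6, m)) ≐ plus(x2, x1).
Decompose g/2: g(tup(g(m, m), tup(p, x2, x2), x2), p) ≐ q,  p ≐ x2.
Bind q := g(tup(g(m, m), tup(p, x2, x2), x2), p); no other remaining equation mentions q. Substituting into the earlier binding gives z := g(tup(g(m, m), tup(p, x2, x2), x2), p).
Bind p := x2; no other remaining equation mentions p. Substituting into the earlier bindings gives s := tup(g(m, m), tup(x2, x2, x2), x2), z := g(tup(g(m, m), tup(x2, x2, x2), x2), x2), q := g(tup(g(m, m), tup(x2, x2, x2), x2), x2).
Decompose plus/2: tup(k, one, k) ≐ x2,  g(6, m) ≐ x1.
Bind x2 := tup(k, one, k); no other remaining equation mentions x2. Substituting into the earlier bindings gives s := tup(g(m, m), tup(tup(k, one, k), tup(k, one, k), tup(k, one, k)), tup(k, one, k)), z := g(tup(g(m, m), tup(tup(k, one, k), tup(k, one, k), tup(k, one, k)), tup(k, one, k)), tup(k, one, k)), q := g(tup(g(m, m), tup(tup(k, one, k), tup(k, one, k), tup(k, one, k)), tup(k, one, k)), tup(k, one, k)), p := tup(k, one, k).
Bind x1 := g(6, m).
MGU = { s -> tup(g(m, m), tup(tup(k, one, k), tup(k, one, k), tup(k, one, k)), tup(k, one, k)), z -> g(tup(g(m, m), tup(tup(k, one, k), tup(k, one, k), tup(k, one, k)), tup(k, one, k)), tup(k, one, k)), y -> tup(k, one, k), q -> g(tup(g(m, m), tup(tup(k, one, k), tup(k, one, k), tup(k, one, k)), tup(k, one, k)), tup(k, one, k)), p -> tup(k, one, k), x2 -> tup(k, one, k), x1 -> g(6, m) }, so p -> tup(k, one, k).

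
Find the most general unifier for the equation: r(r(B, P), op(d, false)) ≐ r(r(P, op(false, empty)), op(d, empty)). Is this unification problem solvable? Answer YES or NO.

NO

Decompose r/2: r(B, P) ≐ r(P, op(false, empty)),  op(d, false) ≐ op(d, empty).
Decompose r/2: B ≐ P,  P ≐ op(false, empty).
Bind B := P; no other remaining equation mentions B.
Bind P := op(false, empty); no other remaining equation mentions P. Substituting into the earlier binding gives B := op(false, empty).
Decompose op/2: d ≐ d,  false ≐ empty.
Delete trivial equation d ≐ d.
Clash: constants false and empty differ; no unifier exists.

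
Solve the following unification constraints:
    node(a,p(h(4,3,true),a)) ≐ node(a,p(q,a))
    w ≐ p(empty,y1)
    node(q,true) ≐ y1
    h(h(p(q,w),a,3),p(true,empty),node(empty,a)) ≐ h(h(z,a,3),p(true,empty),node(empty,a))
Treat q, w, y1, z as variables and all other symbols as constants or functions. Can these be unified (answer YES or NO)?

Decompose node/2: a ≐ a,  p(h(4,3,true),a) ≐ p(q,a).
Delete trivial equation a ≐ a.
Decompose p/2: h(4,3,true) ≐ q,  a ≐ a.
Bind q := h(4,3,true); substituting into the 2 remaining equations that mention q gives: node(h(4,3,true),true) ≐ y1,  h(h(p(h(4,3,true),w),a,3),p(true,empty),node(empty,a)) ≐ h(h(z,a,3),p(true,empty),node(empty,a)).
Delete trivial equation a ≐ a.
Bind w := p(empty,y1); substituting into the one remaining equation that mentions w gives: h(h(p(h(4,3,true),p(empty,y1)),a,3),p(true,empty),node(empty,a)) ≐ h(h(z,a,3),p(true,empty),node(empty,a)).
Bind y1 := node(h(4,3,true),true); substituting into the remaining equation gives: h(h(p(h(4,3,true),p(empty,node(h(4,3,true),true))),a,3),p(true,empty),node(empty,a)) ≐ h(h(z,a,3),p(true,empty),node(empty,a)). Substituting into the earlier binding gives w := p(empty,node(h(4,3,true),true)).
Decompose h/3: h(p(h(4,3,true),p(empty,node(h(4,3,true),true))),a,3) ≐ h(z,a,3),  p(true,empty) ≐ p(true,empty),  node(empty,a) ≐ node(empty,a).
Decompose h/3: p(h(4,3,true),p(empty,node(h(4,3,true),true))) ≐ z,  a ≐ a,  3 ≐ 3.
Bind z := p(h(4,3,true),p(empty,node(h(4,3,true),true))); no other remaining equation mentions z.
Delete trivial equation a ≐ a.
Delete trivial equation 3 ≐ 3.
Delete trivial equation p(true,empty) ≐ p(true,empty).
Delete trivial equation node(empty,a) ≐ node(empty,a).
No equations remain and no clash or occurs-check failure arose, so a unifier exists.

YES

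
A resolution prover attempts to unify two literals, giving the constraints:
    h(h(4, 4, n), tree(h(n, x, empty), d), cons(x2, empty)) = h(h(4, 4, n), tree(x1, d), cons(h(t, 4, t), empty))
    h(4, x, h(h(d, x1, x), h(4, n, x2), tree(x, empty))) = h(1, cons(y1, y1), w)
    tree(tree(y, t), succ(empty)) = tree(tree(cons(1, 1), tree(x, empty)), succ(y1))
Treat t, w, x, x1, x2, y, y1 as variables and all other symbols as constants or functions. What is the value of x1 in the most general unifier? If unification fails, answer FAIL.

Decompose h/3: h(4, 4, n) = h(4, 4, n),  tree(h(n, x, empty), d) = tree(x1, d),  cons(x2, empty) = cons(h(t, 4, t), empty).
Delete trivial equation h(4, 4, n) = h(4, 4, n).
Decompose tree/2: h(n, x, empty) = x1,  d = d.
Bind x1 := h(n, x, empty); substituting into the one remaining equation that mentions x1 gives: h(4, x, h(h(d, h(n, x, empty), x), h(4, n, x2), tree(x, empty))) = h(1, cons(y1, y1), w).
Delete trivial equation d = d.
Decompose cons/2: x2 = h(t, 4, t),  empty = empty.
Bind x2 := h(t, 4, t); substituting into the one remaining equation that mentions x2 gives: h(4, x, h(h(d, h(n, x, empty), x), h(4, n, h(t, 4, t)), tree(x, empty))) = h(1, cons(y1, y1), w).
Delete trivial equation empty = empty.
Decompose h/3: 4 = 1,  x = cons(y1, y1),  h(h(d, h(n, x, empty), x), h(4, n, h(t, 4, t)), tree(x, empty)) = w.
Clash: constants 4 and 1 differ; no unifier exists.

FAIL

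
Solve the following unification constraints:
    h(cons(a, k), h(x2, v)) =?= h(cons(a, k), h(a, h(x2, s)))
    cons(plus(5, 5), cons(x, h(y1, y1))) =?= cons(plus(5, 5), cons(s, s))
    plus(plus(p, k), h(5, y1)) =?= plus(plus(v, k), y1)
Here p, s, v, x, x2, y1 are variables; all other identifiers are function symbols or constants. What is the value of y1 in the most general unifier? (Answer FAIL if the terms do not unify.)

Decompose h/2: cons(a, k) =?= cons(a, k),  h(x2, v) =?= h(a, h(x2, s)).
Delete trivial equation cons(a, k) =?= cons(a, k).
Decompose h/2: x2 =?= a,  v =?= h(x2, s).
Bind x2 := a; substituting into the one remaining equation that mentions x2 gives: v =?= h(a, s).
Bind v := h(a, s); substituting into the one remaining equation that mentions v gives: plus(plus(p, k), h(5, y1)) =?= plus(plus(h(a, s), k), y1).
Decompose cons/2: plus(5, 5) =?= plus(5, 5),  cons(x, h(y1, y1)) =?= cons(s, s).
Delete trivial equation plus(5, 5) =?= plus(5, 5).
Decompose cons/2: x =?= s,  h(y1, y1) =?= s.
Bind x := s; no other remaining equation mentions x.
Bind s := h(y1, y1); substituting into the remaining equation gives: plus(plus(p, k), h(5, y1)) =?= plus(plus(h(a, h(y1, y1)), k), y1). Substituting into the earlier bindings gives v := h(a, h(y1, y1)), x := h(y1, y1).
Decompose plus/2: plus(p, k) =?= plus(h(a, h(y1, y1)), k),  h(5, y1) =?= y1.
Decompose plus/2: p =?= h(a, h(y1, y1)),  k =?= k.
Bind p := h(a, h(y1, y1)); no other remaining equation mentions p.
Delete trivial equation k =?= k.
Occurs check fails: y1 occurs in h(5, y1); the equation y1 =?= h(5, y1) has no finite solution.

FAIL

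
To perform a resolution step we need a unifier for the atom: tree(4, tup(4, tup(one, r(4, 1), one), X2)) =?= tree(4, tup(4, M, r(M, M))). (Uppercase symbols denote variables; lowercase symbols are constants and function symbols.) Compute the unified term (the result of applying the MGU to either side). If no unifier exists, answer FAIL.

tree(4, tup(4, tup(one, r(4, 1), one), r(tup(one, r(4, 1), one), tup(one, r(4, 1), one))))

Decompose tree/2: 4 =?= 4,  tup(4, tup(one, r(4, 1), one), X2) =?= tup(4, M, r(M, M)).
Delete trivial equation 4 =?= 4.
Decompose tup/3: 4 =?= 4,  tup(one, r(4, 1), one) =?= M,  X2 =?= r(M, M).
Delete trivial equation 4 =?= 4.
Bind M := tup(one, r(4, 1), one); substituting into the remaining equation gives: X2 =?= r(tup(one, r(4, 1), one), tup(one, r(4, 1), one)).
Bind X2 := r(tup(one, r(4, 1), one), tup(one, r(4, 1), one)).
Applying the MGU to either side gives tree(4, tup(4, tup(one, r(4, 1), one), r(tup(one, r(4, 1), one), tup(one, r(4, 1), one)))).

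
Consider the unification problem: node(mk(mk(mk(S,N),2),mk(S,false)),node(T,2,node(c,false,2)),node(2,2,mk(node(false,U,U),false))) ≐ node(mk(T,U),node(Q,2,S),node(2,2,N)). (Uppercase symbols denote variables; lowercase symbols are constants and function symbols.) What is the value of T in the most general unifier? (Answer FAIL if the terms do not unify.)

mk(mk(node(c,false,2),mk(node(false,mk(node(c,false,2),false),mk(node(c,false,2),false)),false)),2)

Decompose node/3: mk(mk(mk(S,N),2),mk(S,false)) ≐ mk(T,U),  node(T,2,node(c,false,2)) ≐ node(Q,2,S),  node(2,2,mk(node(false,U,U),false)) ≐ node(2,2,N).
Decompose mk/2: mk(mk(S,N),2) ≐ T,  mk(S,false) ≐ U.
Bind T := mk(mk(S,N),2); substituting into the one remaining equation that mentions T gives: node(mk(mk(S,N),2),2,node(c,false,2)) ≐ node(Q,2,S).
Bind U := mk(S,false); substituting into the one remaining equation that mentions U gives: node(2,2,mk(node(false,mk(S,false),mk(S,false)),false)) ≐ node(2,2,N).
Decompose node/3: mk(mk(S,N),2) ≐ Q,  2 ≐ 2,  node(c,false,2) ≐ S.
Bind Q := mk(mk(S,N),2); no other remaining equation mentions Q.
Delete trivial equation 2 ≐ 2.
Bind S := node(c,false,2); substituting into the remaining equation gives: node(2,2,mk(node(false,mk(node(c,false,2),false),mk(node(c,false,2),false)),false)) ≐ node(2,2,N). Substituting into the earlier bindings gives T := mk(mk(node(c,false,2),N),2), U := mk(node(c,false,2),false), Q := mk(mk(node(c,false,2),N),2).
Decompose node/3: 2 ≐ 2,  2 ≐ 2,  mk(node(false,mk(node(c,false,2),false),mk(node(c,false,2),false)),false) ≐ N.
Delete trivial equation 2 ≐ 2.
Delete trivial equation 2 ≐ 2.
Bind N := mk(node(false,mk(node(c,false,2),false),mk(node(c,false,2),false)),false). Substituting into the earlier bindings gives T := mk(mk(node(c,false,2),mk(node(false,mk(node(c,false,2),false),mk(node(c,false,2),false)),false)),2), Q := mk(mk(node(c,false,2),mk(node(false,mk(node(c,false,2),false),mk(node(c,false,2),false)),false)),2).
MGU = { T := mk(mk(node(c,false,2),mk(node(false,mk(node(c,false,2),false),mk(node(c,false,2),false)),false)),2), U := mk(node(c,false,2),false), Q := mk(mk(node(c,false,2),mk(node(false,mk(node(c,false,2),false),mk(node(c,false,2),false)),false)),2), S := node(c,false,2), N := mk(node(false,mk(node(c,false,2),false),mk(node(c,false,2),false)),false) }, so T := mk(mk(node(c,false,2),mk(node(false,mk(node(c,false,2),false),mk(node(c,false,2),false)),false)),2).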